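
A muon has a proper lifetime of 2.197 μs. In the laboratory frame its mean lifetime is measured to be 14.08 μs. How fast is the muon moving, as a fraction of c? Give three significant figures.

γ = Δt/τ₀ = 14.08/2.197 = 6.409
β = √(1 − 1/γ²) = √(1 − 0.02435) = √0.9757

β = 0.988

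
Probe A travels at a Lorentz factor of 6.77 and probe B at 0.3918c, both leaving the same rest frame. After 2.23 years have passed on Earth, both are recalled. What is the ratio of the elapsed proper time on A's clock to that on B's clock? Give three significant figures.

τ_A/τ_B = 0.161

A: γ = 6.77. B: γ = 1/√(1 − 0.3918²) = 1/√0.8465 = 1.087.
τ_A/τ_B = γ_B/γ_A = 1.087/6.770 = 0.1605, so τ_A/τ_B = 0.1605.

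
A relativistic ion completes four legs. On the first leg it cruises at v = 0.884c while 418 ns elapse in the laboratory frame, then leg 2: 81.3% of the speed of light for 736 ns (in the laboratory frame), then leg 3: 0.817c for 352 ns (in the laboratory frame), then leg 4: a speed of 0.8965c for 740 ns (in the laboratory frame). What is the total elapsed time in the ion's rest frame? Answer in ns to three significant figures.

τ = 1150 ns

Leg 1: γ = 1/√(1 − 0.884²) = 1/√0.2185 = 2.139; τ_1 = 418/2.139 = 195.4 ns.
Leg 2: β = 0.813; γ = 1/√(1 − 0.813²) = 1/√0.3390 = 1.717; τ_2 = 736/1.717 = 428.5 ns.
Leg 3: γ = 1/√(1 − 0.817²) = 1/√0.3325 = 1.734; τ_3 = 352/1.734 = 203.0 ns.
Leg 4: γ = 1/√(1 − 0.8965²) = 1/√0.1963 = 2.257; τ_4 = 740/2.257 = 327.9 ns.
Total: 195.4 + 428.5 + 203.0 + 327.9 ns.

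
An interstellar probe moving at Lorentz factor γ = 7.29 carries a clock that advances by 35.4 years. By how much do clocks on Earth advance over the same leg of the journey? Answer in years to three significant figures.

Δt = 258 years

γ = 7.29
The interval measured aboard the probe is the proper time (both events occur at the same place in that frame); the lab-frame interval is Δt = γτ = 7.290 × 35.4 years.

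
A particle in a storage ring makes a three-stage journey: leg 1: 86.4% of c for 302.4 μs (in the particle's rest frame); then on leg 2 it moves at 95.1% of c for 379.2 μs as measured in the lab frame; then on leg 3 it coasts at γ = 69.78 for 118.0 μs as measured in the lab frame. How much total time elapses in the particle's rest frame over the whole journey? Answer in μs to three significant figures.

Leg 1: 302.4 μs is already measured in the particle's rest frame.
Leg 2: β = 0.951; γ = 1/√(1 − 0.951²) = 1/√0.09560 = 3.234; τ_2 = 379.2/3.234 = 117.2 μs.
Leg 3: γ = 69.78; τ_3 = 118.0/69.78 = 1.691 μs.
Total: 302.4 + 117.2 + 1.691 μs.

τ = 421 μs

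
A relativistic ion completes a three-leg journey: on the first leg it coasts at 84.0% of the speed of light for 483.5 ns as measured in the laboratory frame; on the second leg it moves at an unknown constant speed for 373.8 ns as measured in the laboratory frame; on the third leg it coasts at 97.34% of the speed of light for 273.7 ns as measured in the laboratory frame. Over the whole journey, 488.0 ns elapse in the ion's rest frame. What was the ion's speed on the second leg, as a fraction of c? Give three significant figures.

Leg 1: β = 0.840; γ = 1/√(1 − 0.840²) = 1/√0.2944 = 1.843; τ_1 = 483.5/1.843 = 262.3 ns.
Leg 2: speed unknown; τ_2 = 373.8/γ_2.
Leg 3: β = 0.9734; γ = 1/√(1 − 0.9734²) = 1/√0.05249 = 4.365; τ_3 = 273.7/4.365 = 62.71 ns.
Total proper time: 262.3 + τ_2 + 62.71 = 488.0, so τ_2 = 488.0 − 325.0 = 163.0 ns.
γ_2 = 373.8/163.0 = 2.294; β = √(1 − 1/γ²) = √0.8100.

β = 0.900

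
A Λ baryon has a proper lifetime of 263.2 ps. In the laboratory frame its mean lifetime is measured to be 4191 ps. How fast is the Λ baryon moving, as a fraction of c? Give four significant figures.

β = 0.9980

γ = Δt/τ₀ = 4191/263.2 = 15.92
β = √(1 − 1/γ²) = √(1 − 0.003944) = √0.9961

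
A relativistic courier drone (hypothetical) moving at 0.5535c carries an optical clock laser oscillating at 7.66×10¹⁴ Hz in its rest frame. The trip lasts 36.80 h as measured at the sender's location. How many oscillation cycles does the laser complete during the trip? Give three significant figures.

N = 8.45×10¹⁹

γ = 1/√(1 − 0.5535²) = 1/√0.6936 = 1.201
The oscillator's own cycle count is N = f × τ where τ is the proper time aboard the drone. τ = Δt/γ = 36.80/1.201 = 30.65 h = 1.103×10⁵ s.
N = 7.66×10¹⁴ × 1.103×10⁵ = 8.452×10¹⁹.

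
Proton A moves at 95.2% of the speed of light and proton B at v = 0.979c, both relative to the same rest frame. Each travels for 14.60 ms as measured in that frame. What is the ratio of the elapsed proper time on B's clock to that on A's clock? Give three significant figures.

A: β = 0.952; γ = 1/√(1 − 0.952²) = 1/√0.09370 = 3.267. B: γ = 1/√(1 − 0.979²) = 1/√0.04156 = 4.905.
τ_A/τ_B = γ_B/γ_A = 4.905/3.267 = 1.502, so τ_B/τ_A = 0.6660.

τ_B/τ_A = 0.666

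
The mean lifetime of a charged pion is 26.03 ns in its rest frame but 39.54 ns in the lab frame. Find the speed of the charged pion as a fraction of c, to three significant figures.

β = 0.753

γ = Δt/τ₀ = 39.54/26.03 = 1.519
β = √(1 − 1/γ²) = √(1 − 0.4334) = √0.5666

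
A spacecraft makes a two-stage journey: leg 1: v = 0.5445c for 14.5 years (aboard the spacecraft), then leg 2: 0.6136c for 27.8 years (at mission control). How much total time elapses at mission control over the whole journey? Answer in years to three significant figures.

Leg 1: γ = 1/√(1 − 0.5445²) = 1/√0.7035 = 1.192; Δt_1 = 1.192 × 14.5 = 17.29 years.
Leg 2: 27.8 years is already measured at mission control.
Total: 17.29 + 27.80 years.

Δt = 45.1 years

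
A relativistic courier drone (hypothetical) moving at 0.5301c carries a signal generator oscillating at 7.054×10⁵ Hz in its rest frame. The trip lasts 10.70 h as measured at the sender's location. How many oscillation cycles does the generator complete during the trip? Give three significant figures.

γ = 1/√(1 − 0.5301²) = 1/√0.7190 = 1.179
The oscillator's own cycle count is N = f × τ where τ is the proper time aboard the drone. τ = Δt/γ = 10.70/1.179 = 9.073 h = 3.266×10⁴ s.
N = 7.054×10⁵ × 3.266×10⁴ = 2.304×10¹⁰.

N = 2.30×10¹⁰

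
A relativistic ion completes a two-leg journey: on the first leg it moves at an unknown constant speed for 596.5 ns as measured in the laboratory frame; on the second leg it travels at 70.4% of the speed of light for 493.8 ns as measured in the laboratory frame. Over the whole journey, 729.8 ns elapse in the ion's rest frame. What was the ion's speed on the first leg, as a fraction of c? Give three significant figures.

Leg 1: speed unknown; τ_1 = 596.5/γ_1.
Leg 2: β = 0.704; γ = 1/√(1 − 0.704²) = 1/√0.5044 = 1.408; τ_2 = 493.8/1.408 = 350.7 ns.
Total proper time: τ_1 + 350.7 = 729.8, so τ_1 = 729.8 − 350.7 = 379.1 ns.
γ_1 = 596.5/379.1 = 1.573; β = √(1 − 1/γ²) = √0.5961.

β = 0.772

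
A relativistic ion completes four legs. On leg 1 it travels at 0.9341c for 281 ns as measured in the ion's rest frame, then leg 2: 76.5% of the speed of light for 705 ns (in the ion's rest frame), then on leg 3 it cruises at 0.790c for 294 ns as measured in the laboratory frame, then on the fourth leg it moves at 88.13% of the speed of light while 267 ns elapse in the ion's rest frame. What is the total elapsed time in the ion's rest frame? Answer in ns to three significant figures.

Leg 1: 281 ns is already measured in the ion's rest frame.
Leg 2: 705 ns is already measured in the ion's rest frame.
Leg 3: γ = 1/√(1 − 0.790²) = 1/√0.3759 = 1.631; τ_3 = 294/1.631 = 180.3 ns.
Leg 4: 267 ns is already measured in the ion's rest frame.
Total: 281.0 + 705.0 + 180.3 + 267.0 ns.

τ = 1430 ns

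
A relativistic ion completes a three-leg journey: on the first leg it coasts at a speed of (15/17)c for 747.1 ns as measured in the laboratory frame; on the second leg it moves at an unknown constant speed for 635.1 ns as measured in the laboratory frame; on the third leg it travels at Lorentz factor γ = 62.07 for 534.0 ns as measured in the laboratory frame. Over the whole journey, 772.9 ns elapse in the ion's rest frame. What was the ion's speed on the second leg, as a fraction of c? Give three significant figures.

β = 0.760

Leg 1: γ = 1/√(1 − (15/17)²) = 17/8 = 2.125; τ_1 = 747.1/2.125 = 351.6 ns.
Leg 2: speed unknown; τ_2 = 635.1/γ_2.
Leg 3: γ = 62.07; τ_3 = 534.0/62.07 = 8.603 ns.
Total proper time: 351.6 + τ_2 + 8.603 = 772.9, so τ_2 = 772.9 − 360.2 = 412.7 ns.
γ_2 = 635.1/412.7 = 1.539; β = √(1 − 1/γ²) = √0.5777.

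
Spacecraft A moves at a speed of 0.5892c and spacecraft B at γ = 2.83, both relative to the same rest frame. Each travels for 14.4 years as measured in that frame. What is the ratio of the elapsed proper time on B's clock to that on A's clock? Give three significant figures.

A: γ = 1/√(1 − 0.5892²) = 1/√0.6528 = 1.238. B: γ = 2.83.
τ_A/τ_B = γ_B/γ_A = 2.830/1.238 = 2.287, so τ_B/τ_A = 0.4373.

τ_B/τ_A = 0.437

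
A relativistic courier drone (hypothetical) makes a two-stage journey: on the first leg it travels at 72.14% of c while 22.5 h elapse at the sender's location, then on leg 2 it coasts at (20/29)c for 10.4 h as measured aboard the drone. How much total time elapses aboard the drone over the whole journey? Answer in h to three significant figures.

τ = 26.0 h

Leg 1: β = 0.7214; γ = 1/√(1 − 0.7214²) = 1/√0.4796 = 1.444; τ_1 = 22.5/1.444 = 15.58 h.
Leg 2: 10.4 h is already measured aboard the drone.
Total: 15.58 + 10.40 h.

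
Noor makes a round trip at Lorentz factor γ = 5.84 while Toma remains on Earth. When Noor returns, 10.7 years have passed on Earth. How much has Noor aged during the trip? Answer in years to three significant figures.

τ = 1.83 years

γ = 5.84
Noor's clock measures proper time along the trip: τ = Δt/γ = 10.7/5.840 years.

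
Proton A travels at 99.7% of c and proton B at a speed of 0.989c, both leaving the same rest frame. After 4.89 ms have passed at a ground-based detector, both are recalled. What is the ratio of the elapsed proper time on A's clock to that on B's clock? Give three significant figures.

A: β = 0.997; γ = 1/√(1 − 0.997²) = 1/√0.005991 = 12.92. B: γ = 1/√(1 − 0.989²) = 1/√0.02188 = 6.761.
τ_A/τ_B = γ_B/γ_A = 6.761/12.92 = 0.5233, so τ_A/τ_B = 0.5233.

τ_A/τ_B = 0.523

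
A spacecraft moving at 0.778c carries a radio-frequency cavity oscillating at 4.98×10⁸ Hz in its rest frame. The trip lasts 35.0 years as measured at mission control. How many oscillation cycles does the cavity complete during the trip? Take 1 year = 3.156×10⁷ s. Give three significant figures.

γ = 1/√(1 − 0.778²) = 1/√0.3947 = 1.592
The oscillator's own cycle count is N = f × τ where τ is the proper time aboard the spacecraft. τ = Δt/γ = 35.0/1.592 = 21.99 years = 6.940×10⁸ s.
N = 4.98×10⁸ × 6.940×10⁸ = 3.456×10¹⁷.

N = 3.46×10¹⁷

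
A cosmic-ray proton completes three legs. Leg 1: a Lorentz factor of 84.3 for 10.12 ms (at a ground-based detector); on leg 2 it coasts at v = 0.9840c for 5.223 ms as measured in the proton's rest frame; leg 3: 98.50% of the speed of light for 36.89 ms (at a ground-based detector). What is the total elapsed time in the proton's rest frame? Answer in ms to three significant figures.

τ = 11.7 ms

Leg 1: γ = 84.3; τ_1 = 10.12/84.30 = 0.1200 ms.
Leg 2: 5.223 ms is already measured in the proton's rest frame.
Leg 3: β = 0.9850; γ = 1/√(1 − 0.9850²) = 1/√0.02977 = 5.795; τ_3 = 36.89/5.795 = 6.366 ms.
Total: 0.1200 + 5.223 + 6.366 ms.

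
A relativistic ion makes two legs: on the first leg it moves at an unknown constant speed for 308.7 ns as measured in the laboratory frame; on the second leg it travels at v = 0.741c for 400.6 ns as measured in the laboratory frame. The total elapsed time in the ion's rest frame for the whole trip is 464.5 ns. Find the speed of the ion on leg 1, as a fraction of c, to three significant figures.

Leg 1: speed unknown; τ_1 = 308.7/γ_1.
Leg 2: γ = 1/√(1 − 0.741²) = 1/√0.4509 = 1.489; τ_2 = 400.6/1.489 = 269.0 ns.
Total proper time: τ_1 + 269.0 = 464.5, so τ_1 = 464.5 − 269.0 = 195.5 ns.
γ_1 = 308.7/195.5 = 1.579; β = √(1 − 1/γ²) = √0.5990.

β = 0.774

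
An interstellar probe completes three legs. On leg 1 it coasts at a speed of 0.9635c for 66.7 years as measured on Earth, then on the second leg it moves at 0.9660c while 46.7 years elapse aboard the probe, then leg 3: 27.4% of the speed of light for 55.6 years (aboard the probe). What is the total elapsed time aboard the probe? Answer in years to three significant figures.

Leg 1: γ = 1/√(1 − 0.9635²) = 1/√0.07167 = 3.735; τ_1 = 66.7/3.735 = 17.86 years.
Leg 2: 46.7 years is already measured aboard the probe.
Leg 3: 55.6 years is already measured aboard the probe.
Total: 17.86 + 46.70 + 55.60 years.

τ = 120 years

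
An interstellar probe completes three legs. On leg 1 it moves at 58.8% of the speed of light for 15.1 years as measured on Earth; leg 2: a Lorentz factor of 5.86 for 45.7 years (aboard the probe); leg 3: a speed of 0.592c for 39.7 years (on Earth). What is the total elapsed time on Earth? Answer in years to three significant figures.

Δt = 323 years

Leg 1: 15.1 years is already measured on Earth.
Leg 2: γ = 5.86; Δt_2 = 5.860 × 45.7 = 267.8 years.
Leg 3: 39.7 years is already measured on Earth.
Total: 15.10 + 267.8 + 39.70 years.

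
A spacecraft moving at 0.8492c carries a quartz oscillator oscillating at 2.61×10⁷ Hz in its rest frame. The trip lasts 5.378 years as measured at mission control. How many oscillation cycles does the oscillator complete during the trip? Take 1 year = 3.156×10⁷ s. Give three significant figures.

γ = 1/√(1 − 0.8492²) = 1/√0.2789 = 1.894
The oscillator's own cycle count is N = f × τ where τ is the proper time aboard the spacecraft. τ = Δt/γ = 5.378/1.894 = 2.840 years = 8.963×10⁷ s.
N = 2.61×10⁷ × 8.963×10⁷ = 2.339×10¹⁵.

N = 2.34×10¹⁵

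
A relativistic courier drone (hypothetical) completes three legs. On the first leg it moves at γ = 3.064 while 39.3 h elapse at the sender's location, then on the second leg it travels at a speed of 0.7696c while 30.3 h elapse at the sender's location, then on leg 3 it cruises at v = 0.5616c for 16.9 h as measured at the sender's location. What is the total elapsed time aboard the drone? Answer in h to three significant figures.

τ = 46.2 h

Leg 1: γ = 3.064; τ_1 = 39.3/3.064 = 12.83 h.
Leg 2: γ = 1/√(1 − 0.7696²) = 1/√0.4077 = 1.566; τ_2 = 30.3/1.566 = 19.35 h.
Leg 3: γ = 1/√(1 − 0.5616²) = 1/√0.6846 = 1.209; τ_3 = 16.9/1.209 = 13.98 h.
Total: 12.83 + 19.35 + 13.98 h.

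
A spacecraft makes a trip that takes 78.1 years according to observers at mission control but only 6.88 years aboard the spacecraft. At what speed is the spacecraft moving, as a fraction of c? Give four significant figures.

β = 0.9961

The proper time is measured aboard the spacecraft (both events occur at the spacecraft's location); Δt is measured at mission control. γ = Δt/τ = 78.1/6.88 = 11.35.
β = √(1 − 1/γ²) = √(1 − 0.007760) = √0.9922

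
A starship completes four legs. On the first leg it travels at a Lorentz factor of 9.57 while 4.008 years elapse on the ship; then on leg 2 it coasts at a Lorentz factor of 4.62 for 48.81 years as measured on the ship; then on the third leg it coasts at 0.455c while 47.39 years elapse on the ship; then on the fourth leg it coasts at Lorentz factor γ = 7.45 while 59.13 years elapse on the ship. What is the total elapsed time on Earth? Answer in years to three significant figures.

Leg 1: γ = 9.57; Δt_1 = 9.570 × 4.008 = 38.36 years.
Leg 2: γ = 4.62; Δt_2 = 4.620 × 48.81 = 225.5 years.
Leg 3: γ = 1/√(1 − 0.455²) = 1/√0.7930 = 1.123; Δt_3 = 1.123 × 47.39 = 53.22 years.
Leg 4: γ = 7.45; Δt_4 = 7.450 × 59.13 = 440.5 years.
Total: 38.36 + 225.5 + 53.22 + 440.5 years.

Δt = 758 years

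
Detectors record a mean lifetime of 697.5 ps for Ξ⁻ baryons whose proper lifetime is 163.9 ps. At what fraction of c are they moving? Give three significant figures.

γ = Δt/τ₀ = 697.5/163.9 = 4.256
β = √(1 − 1/γ²) = √(1 − 0.05522) = √0.9448

β = 0.972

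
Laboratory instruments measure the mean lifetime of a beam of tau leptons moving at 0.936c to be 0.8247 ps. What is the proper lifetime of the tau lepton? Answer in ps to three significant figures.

γ = 1/√(1 − 0.936²) = 1/√0.1239 = 2.841
The lab-frame lifetime is the dilated interval; the proper lifetime is τ₀ = Δt/γ = 0.8247/2.841 ps.

τ₀ = 0.290 ps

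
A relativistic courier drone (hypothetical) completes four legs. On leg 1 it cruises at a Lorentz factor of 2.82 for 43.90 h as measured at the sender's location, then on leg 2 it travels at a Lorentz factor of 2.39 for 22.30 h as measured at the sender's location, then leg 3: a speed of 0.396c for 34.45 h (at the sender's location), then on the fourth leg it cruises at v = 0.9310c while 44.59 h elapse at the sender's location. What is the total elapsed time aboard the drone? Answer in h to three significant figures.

Leg 1: γ = 2.82; τ_1 = 43.90/2.820 = 15.57 h.
Leg 2: γ = 2.39; τ_2 = 22.30/2.390 = 9.331 h.
Leg 3: γ = 1/√(1 − 0.396²) = 1/√0.8432 = 1.089; τ_3 = 34.45/1.089 = 31.63 h.
Leg 4: γ = 1/√(1 − 0.9310²) = 1/√0.1332 = 2.740; τ_4 = 44.59/2.740 = 16.28 h.
Total: 15.57 + 9.331 + 31.63 + 16.28 h.

τ = 72.8 h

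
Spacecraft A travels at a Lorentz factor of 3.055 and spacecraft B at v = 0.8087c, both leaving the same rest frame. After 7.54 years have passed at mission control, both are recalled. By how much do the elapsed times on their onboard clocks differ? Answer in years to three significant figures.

A: γ = 3.055; τ_A = 7.54/3.055 = 2.468 years.
B: γ = 1/√(1 − 0.8087²) = 1/√0.3460 = 1.700; τ_B = 7.54/1.700 = 4.435 years.

|τ_A − τ_B| = 1.97 years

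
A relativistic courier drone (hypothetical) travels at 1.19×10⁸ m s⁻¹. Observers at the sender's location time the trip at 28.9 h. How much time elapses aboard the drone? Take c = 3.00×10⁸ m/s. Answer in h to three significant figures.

β = 1.19×10⁸/3.00×10⁸ = 0.3967; γ = 1/√(1 − 0.3967²) = 1.089
The interval measured at the sender's location is the dilated one; the clock aboard the drone measures the proper time τ = Δt/γ = 28.9/1.089 h.

τ = 26.5 h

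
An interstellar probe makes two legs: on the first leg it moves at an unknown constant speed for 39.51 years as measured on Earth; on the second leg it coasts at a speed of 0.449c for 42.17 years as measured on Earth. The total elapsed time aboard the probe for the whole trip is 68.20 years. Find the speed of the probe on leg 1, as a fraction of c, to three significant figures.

β = 0.635

Leg 1: speed unknown; τ_1 = 39.51/γ_1.
Leg 2: γ = 1/√(1 − 0.449²) = 1/√0.7984 = 1.119; τ_2 = 42.17/1.119 = 37.68 years.
Total proper time: τ_1 + 37.68 = 68.20, so τ_1 = 68.20 − 37.68 = 30.52 years.
γ_1 = 39.51/30.52 = 1.295; β = √(1 − 1/γ²) = √0.4033.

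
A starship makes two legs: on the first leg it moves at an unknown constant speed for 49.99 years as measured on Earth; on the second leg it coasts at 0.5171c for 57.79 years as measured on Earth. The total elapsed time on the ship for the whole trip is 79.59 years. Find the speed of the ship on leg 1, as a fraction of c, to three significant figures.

β = 0.798

Leg 1: speed unknown; τ_1 = 49.99/γ_1.
Leg 2: γ = 1/√(1 − 0.5171²) = 1/√0.7326 = 1.168; τ_2 = 57.79/1.168 = 49.46 years.
Total proper time: τ_1 + 49.46 = 79.59, so τ_1 = 79.59 − 49.46 = 30.13 years.
γ_1 = 49.99/30.13 = 1.659; β = √(1 − 1/γ²) = √0.6368.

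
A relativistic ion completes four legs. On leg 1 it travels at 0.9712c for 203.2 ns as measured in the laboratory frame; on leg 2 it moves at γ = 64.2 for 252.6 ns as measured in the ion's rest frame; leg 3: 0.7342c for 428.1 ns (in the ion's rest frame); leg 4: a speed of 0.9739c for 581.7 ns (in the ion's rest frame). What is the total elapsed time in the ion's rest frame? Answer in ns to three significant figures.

Leg 1: γ = 1/√(1 − 0.9712²) = 1/√0.05677 = 4.197; τ_1 = 203.2/4.197 = 48.42 ns.
Leg 2: 252.6 ns is already measured in the ion's rest frame.
Leg 3: 428.1 ns is already measured in the ion's rest frame.
Leg 4: 581.7 ns is already measured in the ion's rest frame.
Total: 48.42 + 252.6 + 428.1 + 581.7 ns.

τ = 1310 ns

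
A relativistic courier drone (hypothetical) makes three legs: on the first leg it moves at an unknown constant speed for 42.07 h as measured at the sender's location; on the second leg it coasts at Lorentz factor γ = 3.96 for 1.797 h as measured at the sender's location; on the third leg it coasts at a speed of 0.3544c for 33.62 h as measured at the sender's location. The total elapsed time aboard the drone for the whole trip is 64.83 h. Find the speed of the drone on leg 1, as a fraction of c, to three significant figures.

Leg 1: speed unknown; τ_1 = 42.07/γ_1.
Leg 2: γ = 3.96; τ_2 = 1.797/3.960 = 0.4538 h.
Leg 3: γ = 1/√(1 − 0.3544²) = 1/√0.8744 = 1.069; τ_3 = 33.62/1.069 = 31.44 h.
Total proper time: τ_1 + 0.4538 + 31.44 = 64.83, so τ_1 = 64.83 − 31.89 = 32.94 h.
γ_1 = 42.07/32.94 = 1.277; β = √(1 − 1/γ²) = √0.3870.

β = 0.622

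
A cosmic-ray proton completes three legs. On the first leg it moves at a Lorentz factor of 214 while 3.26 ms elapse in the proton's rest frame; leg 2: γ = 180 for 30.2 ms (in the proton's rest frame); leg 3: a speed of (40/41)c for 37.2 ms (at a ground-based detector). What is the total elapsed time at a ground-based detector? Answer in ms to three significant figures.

Leg 1: γ = 214; Δt_1 = 214.0 × 3.26 = 697.6 ms.
Leg 2: γ = 180; Δt_2 = 180.0 × 30.2 = 5436 ms.
Leg 3: 37.2 ms is already measured at a ground-based detector.
Total: 697.6 + 5436 + 37.20 ms.

Δt = 6170 ms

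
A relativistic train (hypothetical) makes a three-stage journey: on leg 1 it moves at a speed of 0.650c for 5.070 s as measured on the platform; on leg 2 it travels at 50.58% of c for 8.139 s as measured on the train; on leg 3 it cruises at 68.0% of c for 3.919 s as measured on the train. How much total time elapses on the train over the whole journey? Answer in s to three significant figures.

τ = 15.9 s

Leg 1: γ = 1/√(1 − 0.650²) = 1/√0.5775 = 1.316; τ_1 = 5.070/1.316 = 3.853 s.
Leg 2: 8.139 s is already measured on the train.
Leg 3: 3.919 s is already measured on the train.
Total: 3.853 + 8.139 + 3.919 s.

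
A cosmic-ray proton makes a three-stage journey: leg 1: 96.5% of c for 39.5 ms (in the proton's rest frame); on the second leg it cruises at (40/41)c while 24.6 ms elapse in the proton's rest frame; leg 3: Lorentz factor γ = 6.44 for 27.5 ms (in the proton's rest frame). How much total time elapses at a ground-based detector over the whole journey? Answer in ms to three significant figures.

Leg 1: β = 0.965; γ = 1/√(1 − 0.965²) = 1/√0.06878 = 3.813; Δt_1 = 3.813 × 39.5 = 150.6 ms.
Leg 2: γ = 1/√(1 − (40/41)²) = 41/9 ≈ 4.556; Δt_2 = 4.556 × 24.6 = 112.1 ms.
Leg 3: γ = 6.44; Δt_3 = 6.440 × 27.5 = 177.1 ms.
Total: 150.6 + 112.1 + 177.1 ms.

Δt = 440 ms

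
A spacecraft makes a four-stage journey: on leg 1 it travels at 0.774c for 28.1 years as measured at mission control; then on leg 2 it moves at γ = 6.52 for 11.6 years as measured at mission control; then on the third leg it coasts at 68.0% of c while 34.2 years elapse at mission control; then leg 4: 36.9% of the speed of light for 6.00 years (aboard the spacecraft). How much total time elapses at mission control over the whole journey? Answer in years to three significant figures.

Leg 1: 28.1 years is already measured at mission control.
Leg 2: 11.6 years is already measured at mission control.
Leg 3: 34.2 years is already measured at mission control.
Leg 4: β = 0.369; γ = 1/√(1 − 0.369²) = 1/√0.8638 = 1.076; Δt_4 = 1.076 × 6.00 = 6.456 years.
Total: 28.10 + 11.60 + 34.20 + 6.456 years.

Δt = 80.4 years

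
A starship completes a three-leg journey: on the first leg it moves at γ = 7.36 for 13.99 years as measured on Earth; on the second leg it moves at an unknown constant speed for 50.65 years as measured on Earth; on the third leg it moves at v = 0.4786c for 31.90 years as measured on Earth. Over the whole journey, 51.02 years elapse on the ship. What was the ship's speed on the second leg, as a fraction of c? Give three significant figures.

β = 0.909

Leg 1: γ = 7.36; τ_1 = 13.99/7.360 = 1.901 years.
Leg 2: speed unknown; τ_2 = 50.65/γ_2.
Leg 3: γ = 1/√(1 − 0.4786²) = 1/√0.7709 = 1.139; τ_3 = 31.90/1.139 = 28.01 years.
Total proper time: 1.901 + τ_2 + 28.01 = 51.02, so τ_2 = 51.02 − 29.91 = 21.11 years.
γ_2 = 50.65/21.11 = 2.399; β = √(1 − 1/γ²) = √0.8263.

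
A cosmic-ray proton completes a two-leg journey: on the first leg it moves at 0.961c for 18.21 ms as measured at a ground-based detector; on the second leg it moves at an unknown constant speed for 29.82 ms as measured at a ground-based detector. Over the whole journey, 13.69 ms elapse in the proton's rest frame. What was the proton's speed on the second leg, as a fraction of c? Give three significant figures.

Leg 1: γ = 1/√(1 − 0.961²) = 1/√0.07648 = 3.616; τ_1 = 18.21/3.616 = 5.036 ms.
Leg 2: speed unknown; τ_2 = 29.82/γ_2.
Total proper time: 5.036 + τ_2 = 13.69, so τ_2 = 13.69 − 5.036 = 8.654 ms.
γ_2 = 29.82/8.654 = 3.446; β = √(1 − 1/γ²) = √0.9158.

β = 0.957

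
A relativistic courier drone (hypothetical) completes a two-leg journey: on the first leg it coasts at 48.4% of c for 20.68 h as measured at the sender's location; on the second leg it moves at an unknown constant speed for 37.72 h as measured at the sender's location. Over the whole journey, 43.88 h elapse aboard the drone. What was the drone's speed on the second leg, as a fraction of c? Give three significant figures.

β = 0.730

Leg 1: β = 0.484; γ = 1/√(1 − 0.484²) = 1/√0.7657 = 1.143; τ_1 = 20.68/1.143 = 18.10 h.
Leg 2: speed unknown; τ_2 = 37.72/γ_2.
Total proper time: 18.10 + τ_2 = 43.88, so τ_2 = 43.88 − 18.10 = 25.78 h.
γ_2 = 37.72/25.78 = 1.463; β = √(1 − 1/γ²) = √0.5328.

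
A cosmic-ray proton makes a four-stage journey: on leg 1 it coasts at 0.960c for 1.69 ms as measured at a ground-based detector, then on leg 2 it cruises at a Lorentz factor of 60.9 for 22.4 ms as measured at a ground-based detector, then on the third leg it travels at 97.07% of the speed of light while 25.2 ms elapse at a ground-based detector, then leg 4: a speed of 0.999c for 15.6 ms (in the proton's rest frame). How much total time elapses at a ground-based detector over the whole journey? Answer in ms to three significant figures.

Δt = 398 ms

Leg 1: 1.69 ms is already measured at a ground-based detector.
Leg 2: 22.4 ms is already measured at a ground-based detector.
Leg 3: 25.2 ms is already measured at a ground-based detector.
Leg 4: γ = 1/√(1 − 0.999²) = 1/√0.001999 = 22.37; Δt_4 = 22.37 × 15.6 = 348.9 ms.
Total: 1.690 + 22.40 + 25.20 + 348.9 ms.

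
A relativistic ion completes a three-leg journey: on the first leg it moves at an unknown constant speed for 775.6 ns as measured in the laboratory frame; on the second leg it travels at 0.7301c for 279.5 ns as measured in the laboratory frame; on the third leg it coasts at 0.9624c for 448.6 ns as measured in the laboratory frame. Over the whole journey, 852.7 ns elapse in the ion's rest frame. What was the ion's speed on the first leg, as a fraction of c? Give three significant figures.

β = 0.718

Leg 1: speed unknown; τ_1 = 775.6/γ_1.
Leg 2: γ = 1/√(1 − 0.7301²) = 1/√0.4670 = 1.463; τ_2 = 279.5/1.463 = 191.0 ns.
Leg 3: γ = 1/√(1 − 0.9624²) = 1/√0.07379 = 3.681; τ_3 = 448.6/3.681 = 121.9 ns.
Total proper time: τ_1 + 191.0 + 121.9 = 852.7, so τ_1 = 852.7 − 312.8 = 539.9 ns.
γ_1 = 775.6/539.9 = 1.437; β = √(1 − 1/γ²) = √0.5155.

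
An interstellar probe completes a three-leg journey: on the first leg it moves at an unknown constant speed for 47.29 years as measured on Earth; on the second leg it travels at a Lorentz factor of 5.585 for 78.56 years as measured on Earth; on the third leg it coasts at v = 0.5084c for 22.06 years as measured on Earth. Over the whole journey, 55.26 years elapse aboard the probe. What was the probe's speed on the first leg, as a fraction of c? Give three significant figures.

β = 0.883

Leg 1: speed unknown; τ_1 = 47.29/γ_1.
Leg 2: γ = 5.585; τ_2 = 78.56/5.585 = 14.07 years.
Leg 3: γ = 1/√(1 − 0.5084²) = 1/√0.7415 = 1.161; τ_3 = 22.06/1.161 = 19.00 years.
Total proper time: τ_1 + 14.07 + 19.00 = 55.26, so τ_1 = 55.26 − 33.06 = 22.20 years.
γ_1 = 47.29/22.20 = 2.130; β = √(1 − 1/γ²) = √0.7797.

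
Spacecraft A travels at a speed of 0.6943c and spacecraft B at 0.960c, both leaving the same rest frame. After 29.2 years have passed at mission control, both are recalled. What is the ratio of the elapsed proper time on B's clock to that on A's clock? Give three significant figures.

τ_B/τ_A = 0.389

A: γ = 1/√(1 − 0.6943²) = 1/√0.5179 = 1.389. B: γ = 1/√(1 − 0.960²) = 25/7 ≈ 3.571.
τ_A/τ_B = γ_B/γ_A = 3.571/1.389 = 2.570, so τ_B/τ_A = 0.3891.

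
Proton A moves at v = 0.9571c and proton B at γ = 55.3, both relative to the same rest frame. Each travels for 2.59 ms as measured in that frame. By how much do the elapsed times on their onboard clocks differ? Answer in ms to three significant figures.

A: γ = 1/√(1 − 0.9571²) = 1/√0.08396 = 3.451; τ_A = 2.59/3.451 = 0.7505 ms.
B: γ = 55.3; τ_B = 2.59/55.30 = 0.04684 ms.

|τ_A − τ_B| = 0.704 ms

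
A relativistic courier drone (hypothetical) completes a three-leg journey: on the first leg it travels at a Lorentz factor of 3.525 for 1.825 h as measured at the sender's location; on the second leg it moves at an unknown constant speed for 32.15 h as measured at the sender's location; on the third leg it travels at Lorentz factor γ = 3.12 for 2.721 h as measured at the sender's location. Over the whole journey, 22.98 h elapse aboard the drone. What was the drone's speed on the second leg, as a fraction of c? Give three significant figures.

Leg 1: γ = 3.525; τ_1 = 1.825/3.525 = 0.5177 h.
Leg 2: speed unknown; τ_2 = 32.15/γ_2.
Leg 3: γ = 3.12; τ_3 = 2.721/3.120 = 0.8721 h.
Total proper time: 0.5177 + τ_2 + 0.8721 = 22.98, so τ_2 = 22.98 − 1.390 = 21.59 h.
γ_2 = 32.15/21.59 = 1.489; β = √(1 − 1/γ²) = √0.5490.

β = 0.741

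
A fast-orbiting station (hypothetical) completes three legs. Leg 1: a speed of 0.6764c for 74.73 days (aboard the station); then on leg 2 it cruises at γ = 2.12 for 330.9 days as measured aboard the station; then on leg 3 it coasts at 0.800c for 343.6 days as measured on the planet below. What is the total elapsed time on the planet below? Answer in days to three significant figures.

Leg 1: γ = 1/√(1 − 0.6764²) = 1/√0.5425 = 1.358; Δt_1 = 1.358 × 74.73 = 101.5 days.
Leg 2: γ = 2.12; Δt_2 = 2.120 × 330.9 = 701.5 days.
Leg 3: 343.6 days is already measured on the planet below.
Total: 101.5 + 701.5 + 343.6 days.

Δt = 1150 days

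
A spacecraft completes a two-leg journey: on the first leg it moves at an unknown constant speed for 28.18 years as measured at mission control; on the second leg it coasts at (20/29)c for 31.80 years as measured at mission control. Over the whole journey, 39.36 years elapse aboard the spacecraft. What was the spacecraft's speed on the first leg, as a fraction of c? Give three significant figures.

Leg 1: speed unknown; τ_1 = 28.18/γ_1.
Leg 2: γ = 1/√(1 − (20/29)²) = 29/21 ≈ 1.381; τ_2 = 31.80/1.381 = 23.03 years.
Total proper time: τ_1 + 23.03 = 39.36, so τ_1 = 39.36 − 23.03 = 16.33 years.
γ_1 = 28.18/16.33 = 1.725; β = √(1 − 1/γ²) = √0.6641.

β = 0.815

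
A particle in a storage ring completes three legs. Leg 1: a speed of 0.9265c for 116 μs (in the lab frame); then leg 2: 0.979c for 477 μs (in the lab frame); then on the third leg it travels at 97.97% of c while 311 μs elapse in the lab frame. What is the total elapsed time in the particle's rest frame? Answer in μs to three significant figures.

Leg 1: γ = 1/√(1 − 0.9265²) = 1/√0.1416 = 2.657; τ_1 = 116/2.657 = 43.65 μs.
Leg 2: γ = 1/√(1 − 0.979²) = 1/√0.04156 = 4.905; τ_2 = 477/4.905 = 97.24 μs.
Leg 3: β = 0.9797; γ = 1/√(1 − 0.9797²) = 1/√0.04019 = 4.988; τ_3 = 311/4.988 = 62.35 μs.
Total: 43.65 + 97.24 + 62.35 μs.

τ = 203 μs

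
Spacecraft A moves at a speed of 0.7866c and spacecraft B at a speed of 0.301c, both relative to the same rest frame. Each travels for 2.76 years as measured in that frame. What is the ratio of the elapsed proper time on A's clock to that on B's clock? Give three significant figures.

τ_A/τ_B = 0.647

A: γ = 1/√(1 − 0.7866²) = 1/√0.3813 = 1.620. B: γ = 1/√(1 − 0.301²) = 1/√0.9094 = 1.049.
τ_A/τ_B = γ_B/γ_A = 1.049/1.620 = 0.6475, so τ_A/τ_B = 0.6475.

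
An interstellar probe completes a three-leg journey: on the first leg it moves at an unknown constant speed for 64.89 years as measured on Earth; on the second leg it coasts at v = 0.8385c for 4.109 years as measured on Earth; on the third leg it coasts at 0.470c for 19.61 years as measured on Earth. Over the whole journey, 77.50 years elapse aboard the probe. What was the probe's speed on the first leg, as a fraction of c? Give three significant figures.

β = 0.450

Leg 1: speed unknown; τ_1 = 64.89/γ_1.
Leg 2: γ = 1/√(1 − 0.8385²) = 1/√0.2969 = 1.835; τ_2 = 4.109/1.835 = 2.239 years.
Leg 3: γ = 1/√(1 − 0.470²) = 1/√0.7791 = 1.133; τ_3 = 19.61/1.133 = 17.31 years.
Total proper time: τ_1 + 2.239 + 17.31 = 77.50, so τ_1 = 77.50 − 19.55 = 57.95 years.
γ_1 = 64.89/57.95 = 1.120; β = √(1 − 1/γ²) = √0.2024.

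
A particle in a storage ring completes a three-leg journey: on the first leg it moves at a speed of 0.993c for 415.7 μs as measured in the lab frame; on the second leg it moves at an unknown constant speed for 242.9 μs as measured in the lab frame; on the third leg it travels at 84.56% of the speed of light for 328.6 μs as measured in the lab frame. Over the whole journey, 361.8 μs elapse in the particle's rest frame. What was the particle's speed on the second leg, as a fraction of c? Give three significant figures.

β = 0.825

Leg 1: γ = 1/√(1 − 0.993²) = 1/√0.01395 = 8.466; τ_1 = 415.7/8.466 = 49.10 μs.
Leg 2: speed unknown; τ_2 = 242.9/γ_2.
Leg 3: β = 0.8456; γ = 1/√(1 − 0.8456²) = 1/√0.2850 = 1.873; τ_3 = 328.6/1.873 = 175.4 μs.
Total proper time: 49.10 + τ_2 + 175.4 = 361.8, so τ_2 = 361.8 − 224.5 = 137.3 μs.
γ_2 = 242.9/137.3 = 1.769; β = √(1 − 1/γ²) = √0.6805.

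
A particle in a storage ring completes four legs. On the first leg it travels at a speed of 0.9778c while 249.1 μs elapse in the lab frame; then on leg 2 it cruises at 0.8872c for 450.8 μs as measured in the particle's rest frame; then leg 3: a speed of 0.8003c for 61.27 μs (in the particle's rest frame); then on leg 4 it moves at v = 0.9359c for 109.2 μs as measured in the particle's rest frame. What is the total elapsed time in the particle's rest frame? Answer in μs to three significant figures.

Leg 1: γ = 1/√(1 − 0.9778²) = 1/√0.04391 = 4.772; τ_1 = 249.1/4.772 = 52.20 μs.
Leg 2: 450.8 μs is already measured in the particle's rest frame.
Leg 3: 61.27 μs is already measured in the particle's rest frame.
Leg 4: 109.2 μs is already measured in the particle's rest frame.
Total: 52.20 + 450.8 + 61.27 + 109.2 μs.

τ = 673 μs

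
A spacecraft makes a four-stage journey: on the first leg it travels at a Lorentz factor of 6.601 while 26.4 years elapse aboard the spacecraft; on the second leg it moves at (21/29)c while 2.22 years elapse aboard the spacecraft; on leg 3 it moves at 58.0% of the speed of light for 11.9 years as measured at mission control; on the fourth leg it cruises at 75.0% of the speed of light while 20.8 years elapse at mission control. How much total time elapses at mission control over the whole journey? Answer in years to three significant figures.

Δt = 210 years

Leg 1: γ = 6.601; Δt_1 = 6.601 × 26.4 = 174.3 years.
Leg 2: γ = 1/√(1 − (21/29)²) = 29/20 = 1.450; Δt_2 = 1.450 × 2.22 = 3.219 years.
Leg 3: 11.9 years is already measured at mission control.
Leg 4: 20.8 years is already measured at mission control.
Total: 174.3 + 3.219 + 11.90 + 20.80 years.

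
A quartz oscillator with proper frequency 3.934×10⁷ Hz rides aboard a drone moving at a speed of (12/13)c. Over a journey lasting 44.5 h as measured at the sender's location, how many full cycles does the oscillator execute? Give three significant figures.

N = 2.42×10¹²

γ = 1/√(1 − (12/13)²) = 13/5 = 2.600
The oscillator's own cycle count is N = f × τ where τ is the proper time aboard the drone. τ = Δt/γ = 44.5/2.600 = 17.12 h = 6.162×10⁴ s.
N = 3.934×10⁷ × 6.162×10⁴ = 2.424×10¹².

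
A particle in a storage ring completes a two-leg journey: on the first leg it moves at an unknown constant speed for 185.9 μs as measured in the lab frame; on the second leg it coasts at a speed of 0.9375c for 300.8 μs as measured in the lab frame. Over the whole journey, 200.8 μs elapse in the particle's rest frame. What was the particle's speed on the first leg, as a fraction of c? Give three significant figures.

Leg 1: speed unknown; τ_1 = 185.9/γ_1.
Leg 2: γ = 1/√(1 − 0.9375²) = 1/√0.1211 = 2.874; τ_2 = 300.8/2.874 = 104.7 μs.
Total proper time: τ_1 + 104.7 = 200.8, so τ_1 = 200.8 − 104.7 = 96.13 μs.
γ_1 = 185.9/96.13 = 1.934; β = √(1 − 1/γ²) = √0.7326.

β = 0.856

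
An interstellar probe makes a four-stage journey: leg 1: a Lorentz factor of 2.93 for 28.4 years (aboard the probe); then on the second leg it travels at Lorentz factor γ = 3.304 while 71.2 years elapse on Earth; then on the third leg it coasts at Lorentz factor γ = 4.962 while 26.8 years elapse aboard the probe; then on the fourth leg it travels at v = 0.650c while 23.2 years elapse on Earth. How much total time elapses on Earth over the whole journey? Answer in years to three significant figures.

Δt = 311 years

Leg 1: γ = 2.93; Δt_1 = 2.930 × 28.4 = 83.21 years.
Leg 2: 71.2 years is already measured on Earth.
Leg 3: γ = 4.962; Δt_3 = 4.962 × 26.8 = 133.0 years.
Leg 4: 23.2 years is already measured on Earth.
Total: 83.21 + 71.20 + 133.0 + 23.20 years.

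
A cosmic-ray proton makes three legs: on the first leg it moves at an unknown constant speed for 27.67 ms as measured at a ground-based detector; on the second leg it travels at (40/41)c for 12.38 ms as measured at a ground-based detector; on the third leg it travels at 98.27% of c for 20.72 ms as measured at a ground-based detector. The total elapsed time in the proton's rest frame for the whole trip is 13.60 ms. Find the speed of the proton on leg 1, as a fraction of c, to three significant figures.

Leg 1: speed unknown; τ_1 = 27.67/γ_1.
Leg 2: γ = 1/√(1 − (40/41)²) = 41/9 ≈ 4.556; τ_2 = 12.38/4.556 = 2.718 ms.
Leg 3: β = 0.9827; γ = 1/√(1 − 0.9827²) = 1/√0.03430 = 5.399; τ_3 = 20.72/5.399 = 3.837 ms.
Total proper time: τ_1 + 2.718 + 3.837 = 13.60, so τ_1 = 13.60 − 6.555 = 7.045 ms.
γ_1 = 27.67/7.045 = 3.928; β = √(1 − 1/γ²) = √0.9352.

β = 0.967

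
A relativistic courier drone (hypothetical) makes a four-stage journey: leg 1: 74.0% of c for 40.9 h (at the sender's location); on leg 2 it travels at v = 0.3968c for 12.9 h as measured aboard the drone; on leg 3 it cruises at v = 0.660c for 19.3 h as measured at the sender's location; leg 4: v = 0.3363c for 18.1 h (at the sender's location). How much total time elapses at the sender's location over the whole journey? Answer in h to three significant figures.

Δt = 92.4 h

Leg 1: 40.9 h is already measured at the sender's location.
Leg 2: γ = 1/√(1 − 0.3968²) = 1/√0.8425 = 1.089; Δt_2 = 1.089 × 12.9 = 14.05 h.
Leg 3: 19.3 h is already measured at the sender's location.
Leg 4: 18.1 h is already measured at the sender's location.
Total: 40.90 + 14.05 + 19.30 + 18.10 h.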